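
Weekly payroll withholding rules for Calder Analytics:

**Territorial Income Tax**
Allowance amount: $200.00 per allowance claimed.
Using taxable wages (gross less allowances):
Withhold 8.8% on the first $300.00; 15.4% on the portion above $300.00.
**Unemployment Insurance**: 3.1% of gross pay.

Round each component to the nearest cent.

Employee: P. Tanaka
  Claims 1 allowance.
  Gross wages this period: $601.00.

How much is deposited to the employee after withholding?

$540.42

Territorial Income Tax: taxable = $601.00 − 1×$200.00 = $401.00
  $26.40 + 15.4% × ($401.00 − $300.00) = $26.40 + 15.4% × $101.00 = $41.95
Unemployment Insurance: 3.1% × $601.00 = $18.63
Total withheld: $41.95 + $18.63 = $60.58
Net pay: $601.00 − $60.58 = $540.42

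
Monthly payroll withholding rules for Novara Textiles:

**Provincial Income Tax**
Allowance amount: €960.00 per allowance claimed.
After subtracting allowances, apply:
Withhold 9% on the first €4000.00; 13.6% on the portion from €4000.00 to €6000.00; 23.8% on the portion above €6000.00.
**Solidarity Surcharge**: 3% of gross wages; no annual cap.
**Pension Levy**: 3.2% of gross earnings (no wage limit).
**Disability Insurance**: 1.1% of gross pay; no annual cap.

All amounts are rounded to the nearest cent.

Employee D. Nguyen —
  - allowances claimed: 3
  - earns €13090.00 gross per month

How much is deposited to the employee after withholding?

Provincial Income Tax: taxable = €13090.00 − 3×€960.00 = €10210.00
  €632.00 + 23.8% × (€10210.00 − €6000.00) = €632.00 + 23.8% × €4210.00 = €1633.98
Solidarity Surcharge: 3% × €13090.00 = €392.70
Pension Levy: 3.2% × €13090.00 = €418.88
Disability Insurance: 1.1% × €13090.00 = €143.99
Total withheld: €1633.98 + €392.70 + €418.88 + €143.99 = €2589.55
Net pay: €13090.00 − €2589.55 = €10500.45

€10500.45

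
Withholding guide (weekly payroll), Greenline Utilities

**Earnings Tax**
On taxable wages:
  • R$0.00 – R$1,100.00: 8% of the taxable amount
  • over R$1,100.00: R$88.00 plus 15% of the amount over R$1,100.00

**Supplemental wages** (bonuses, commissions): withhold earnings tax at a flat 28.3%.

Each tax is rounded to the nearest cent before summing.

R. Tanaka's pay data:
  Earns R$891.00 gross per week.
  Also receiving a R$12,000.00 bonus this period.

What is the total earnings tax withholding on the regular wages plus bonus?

R$3,467.28

Earnings Tax: taxable = R$891.00
  8% × R$891.00 = R$71.28
Supplemental (28.3% flat on bonus): 28.3% × R$12,000.00 = R$3,396.00
Total earnings tax: R$71.28 + R$3,396.00 = R$3,467.28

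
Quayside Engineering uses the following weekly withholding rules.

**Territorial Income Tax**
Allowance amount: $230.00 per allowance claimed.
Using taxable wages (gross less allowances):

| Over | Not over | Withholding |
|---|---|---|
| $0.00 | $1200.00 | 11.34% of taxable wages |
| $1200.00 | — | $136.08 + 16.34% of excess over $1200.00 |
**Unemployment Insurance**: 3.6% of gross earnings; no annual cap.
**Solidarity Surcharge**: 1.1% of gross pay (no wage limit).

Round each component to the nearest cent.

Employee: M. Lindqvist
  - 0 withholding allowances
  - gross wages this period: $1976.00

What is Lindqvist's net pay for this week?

Territorial Income Tax: taxable = $1976.00
  $136.08 + 16.34% × ($1976.00 − $1200.00) = $136.08 + 16.34% × $776.00 = $262.88
Unemployment Insurance: 3.6% × $1976.00 = $71.14
Solidarity Surcharge: 1.1% × $1976.00 = $21.74
Total withheld: $262.88 + $71.14 + $21.74 = $355.76
Net pay: $1976.00 − $355.76 = $1620.24

$1620.24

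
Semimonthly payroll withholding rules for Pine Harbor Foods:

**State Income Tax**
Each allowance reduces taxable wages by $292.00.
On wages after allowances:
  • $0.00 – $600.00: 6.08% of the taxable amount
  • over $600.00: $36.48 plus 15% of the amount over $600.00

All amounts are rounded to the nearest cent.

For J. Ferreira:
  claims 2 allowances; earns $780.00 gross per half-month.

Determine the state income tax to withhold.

State Income Tax: taxable = $780.00 − 2×$292.00 = $196.00
  6.08% × $196.00 = $11.92

$11.92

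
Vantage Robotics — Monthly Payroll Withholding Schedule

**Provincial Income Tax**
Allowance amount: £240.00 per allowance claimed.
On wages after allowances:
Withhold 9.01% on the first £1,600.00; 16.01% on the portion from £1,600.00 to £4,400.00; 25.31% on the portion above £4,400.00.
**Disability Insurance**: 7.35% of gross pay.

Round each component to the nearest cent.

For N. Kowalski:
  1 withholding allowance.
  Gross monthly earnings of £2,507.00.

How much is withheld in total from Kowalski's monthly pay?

£435.21

Provincial Income Tax: taxable = £2,507.00 − 1×£240.00 = £2,267.00
  £144.16 + 16.01% × (£2,267.00 − £1,600.00) = £144.16 + 16.01% × £667.00 = £250.95
Disability Insurance: 7.35% × £2,507.00 = £184.26
Total: £250.95 + £184.26 = £435.21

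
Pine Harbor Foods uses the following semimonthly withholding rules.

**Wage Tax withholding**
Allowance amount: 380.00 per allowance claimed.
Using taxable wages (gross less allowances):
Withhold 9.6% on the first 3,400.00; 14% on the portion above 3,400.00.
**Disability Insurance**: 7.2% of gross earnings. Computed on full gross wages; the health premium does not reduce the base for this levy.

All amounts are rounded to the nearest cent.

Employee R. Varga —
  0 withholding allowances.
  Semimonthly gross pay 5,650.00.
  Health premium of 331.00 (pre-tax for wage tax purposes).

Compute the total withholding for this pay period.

Wage Tax: taxable = 5,650.00 − 331.00 = 5,319.00
  326.40 + 14% × (5,319.00 − 3,400.00) = 326.40 + 14% × 1,919.00 = 595.06
Disability Insurance: 7.2% × 5,650.00 = 406.80
Total: 595.06 + 406.80 = 1,001.86

1,001.86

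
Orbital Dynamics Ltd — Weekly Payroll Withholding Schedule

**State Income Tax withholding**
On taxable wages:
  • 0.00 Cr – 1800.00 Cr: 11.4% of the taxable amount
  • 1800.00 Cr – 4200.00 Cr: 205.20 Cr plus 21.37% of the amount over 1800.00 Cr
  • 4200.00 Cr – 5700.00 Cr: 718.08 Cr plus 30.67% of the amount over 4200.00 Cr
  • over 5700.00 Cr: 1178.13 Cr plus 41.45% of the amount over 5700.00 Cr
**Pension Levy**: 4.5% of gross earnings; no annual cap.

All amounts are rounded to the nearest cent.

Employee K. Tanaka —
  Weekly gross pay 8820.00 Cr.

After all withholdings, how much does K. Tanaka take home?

State Income Tax: taxable = 8820.00 Cr
  1178.13 Cr + 41.45% × (8820.00 Cr − 5700.00 Cr) = 1178.13 Cr + 41.45% × 3120.00 Cr = 2471.37 Cr
Pension Levy: 4.5% × 8820.00 Cr = 396.90 Cr
Total withheld: 2471.37 Cr + 396.90 Cr = 2868.27 Cr
Net pay: 8820.00 Cr − 2868.27 Cr = 5951.73 Cr

5951.73 Cr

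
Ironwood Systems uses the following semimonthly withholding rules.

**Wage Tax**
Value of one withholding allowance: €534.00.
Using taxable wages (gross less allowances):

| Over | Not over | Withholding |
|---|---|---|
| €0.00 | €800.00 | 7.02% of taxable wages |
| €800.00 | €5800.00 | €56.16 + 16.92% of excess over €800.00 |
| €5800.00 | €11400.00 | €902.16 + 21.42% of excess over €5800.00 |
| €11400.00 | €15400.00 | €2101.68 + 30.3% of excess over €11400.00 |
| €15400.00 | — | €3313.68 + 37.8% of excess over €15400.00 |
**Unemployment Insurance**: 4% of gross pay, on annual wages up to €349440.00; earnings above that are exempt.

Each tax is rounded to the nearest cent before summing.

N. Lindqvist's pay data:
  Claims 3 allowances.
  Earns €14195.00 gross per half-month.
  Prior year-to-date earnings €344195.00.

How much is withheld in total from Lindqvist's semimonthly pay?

Wage Tax: taxable = €14195.00 − 3×€534.00 = €12593.00
  €2101.68 + 30.3% × (€12593.00 − €11400.00) = €2101.68 + 30.3% × €1193.00 = €2463.16
Unemployment Insurance: cap €349440.00 − YTD €344195.00 = €5245.00 subject; 4% × €5245.00 = €209.80
Total: €2463.16 + €209.80 = €2672.96

€2672.96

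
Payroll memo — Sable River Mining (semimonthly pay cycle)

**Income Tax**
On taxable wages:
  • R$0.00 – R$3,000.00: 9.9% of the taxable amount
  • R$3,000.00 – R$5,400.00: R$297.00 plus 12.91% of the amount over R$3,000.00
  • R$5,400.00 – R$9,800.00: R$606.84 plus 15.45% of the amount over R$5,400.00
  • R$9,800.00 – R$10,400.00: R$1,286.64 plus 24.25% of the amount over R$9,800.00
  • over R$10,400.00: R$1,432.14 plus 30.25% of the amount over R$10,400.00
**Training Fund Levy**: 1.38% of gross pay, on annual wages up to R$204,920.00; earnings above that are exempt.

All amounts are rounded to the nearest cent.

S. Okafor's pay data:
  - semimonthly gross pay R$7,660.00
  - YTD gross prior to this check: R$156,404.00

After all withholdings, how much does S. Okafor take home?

Income Tax: taxable = R$7,660.00
  R$606.84 + 15.45% × (R$7,660.00 − R$5,400.00) = R$606.84 + 15.45% × R$2,260.00 = R$956.01
Training Fund Levy: 1.38% × R$7,660.00 = R$105.71
Total withheld: R$956.01 + R$105.71 = R$1,061.72
Net pay: R$7,660.00 − R$1,061.72 = R$6,598.28

R$6,598.28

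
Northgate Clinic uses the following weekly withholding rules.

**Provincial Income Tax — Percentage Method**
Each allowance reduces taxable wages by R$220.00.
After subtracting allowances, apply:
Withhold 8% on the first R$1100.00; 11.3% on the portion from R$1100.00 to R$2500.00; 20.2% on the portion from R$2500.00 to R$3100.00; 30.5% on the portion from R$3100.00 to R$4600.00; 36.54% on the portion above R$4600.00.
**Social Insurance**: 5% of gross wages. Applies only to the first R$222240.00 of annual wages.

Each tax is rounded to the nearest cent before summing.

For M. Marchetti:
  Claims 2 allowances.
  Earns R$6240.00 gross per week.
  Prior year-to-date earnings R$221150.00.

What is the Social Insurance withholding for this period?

Social Insurance: cap R$222240.00 − YTD R$221150.00 = R$1090.00 subject; 5% × R$1090.00 = R$54.50

R$54.50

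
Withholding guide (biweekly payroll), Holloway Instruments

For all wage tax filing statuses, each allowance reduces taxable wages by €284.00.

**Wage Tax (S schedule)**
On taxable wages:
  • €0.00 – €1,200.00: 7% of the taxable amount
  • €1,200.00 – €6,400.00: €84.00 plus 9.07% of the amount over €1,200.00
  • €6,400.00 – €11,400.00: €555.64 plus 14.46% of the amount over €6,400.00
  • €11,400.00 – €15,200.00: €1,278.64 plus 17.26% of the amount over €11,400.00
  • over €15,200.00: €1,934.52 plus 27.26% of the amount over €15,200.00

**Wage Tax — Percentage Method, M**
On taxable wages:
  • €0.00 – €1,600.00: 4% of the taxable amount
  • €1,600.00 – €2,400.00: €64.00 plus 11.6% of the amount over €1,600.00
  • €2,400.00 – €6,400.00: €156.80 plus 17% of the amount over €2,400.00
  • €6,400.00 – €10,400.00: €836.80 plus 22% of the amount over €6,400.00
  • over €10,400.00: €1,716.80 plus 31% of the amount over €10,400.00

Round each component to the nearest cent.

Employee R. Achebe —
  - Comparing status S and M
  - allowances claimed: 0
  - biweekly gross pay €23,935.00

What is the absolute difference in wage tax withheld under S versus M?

Wage Tax (S): taxable = €23,935.00
  €1,934.52 + 27.26% × (€23,935.00 − €15,200.00) = €1,934.52 + 27.26% × €8,735.00 = €4,315.68
Wage Tax (M): taxable = €23,935.00
  €1,716.80 + 31% × (€23,935.00 − €10,400.00) = €1,716.80 + 31% × €13,535.00 = €5,912.65
Difference: |€4,315.68 − €5,912.65| = €1,596.97 (higher under M)

€1,596.97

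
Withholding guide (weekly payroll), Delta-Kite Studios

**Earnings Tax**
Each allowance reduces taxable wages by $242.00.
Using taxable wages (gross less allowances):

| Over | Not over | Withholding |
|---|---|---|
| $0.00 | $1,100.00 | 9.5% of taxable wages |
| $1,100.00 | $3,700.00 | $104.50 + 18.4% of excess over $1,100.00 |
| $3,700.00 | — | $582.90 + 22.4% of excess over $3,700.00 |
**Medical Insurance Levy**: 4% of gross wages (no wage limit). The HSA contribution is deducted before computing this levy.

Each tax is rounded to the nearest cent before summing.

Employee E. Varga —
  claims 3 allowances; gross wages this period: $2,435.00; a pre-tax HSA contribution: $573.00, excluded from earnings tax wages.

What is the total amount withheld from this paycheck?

$185.60

Earnings Tax: taxable = $2,435.00 − $573.00 − 3×$242.00 = $1,136.00
  $104.50 + 18.4% × ($1,136.00 − $1,100.00) = $104.50 + 18.4% × $36.00 = $111.12
Medical Insurance Levy: 4% × $1,862.00 = $74.48
Total: $111.12 + $74.48 = $185.60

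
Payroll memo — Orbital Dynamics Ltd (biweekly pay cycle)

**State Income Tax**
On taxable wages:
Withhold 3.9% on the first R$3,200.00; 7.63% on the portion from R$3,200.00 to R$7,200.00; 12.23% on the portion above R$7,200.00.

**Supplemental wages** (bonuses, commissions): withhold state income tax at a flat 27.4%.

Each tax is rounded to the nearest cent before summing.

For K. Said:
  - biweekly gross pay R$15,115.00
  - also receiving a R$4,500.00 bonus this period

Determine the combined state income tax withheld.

R$2,631.00

State Income Tax: taxable = R$15,115.00
  R$430.00 + 12.23% × (R$15,115.00 − R$7,200.00) = R$430.00 + 12.23% × R$7,915.00 = R$1,398.00
Supplemental (27.4% flat on bonus): 27.4% × R$4,500.00 = R$1,233.00
Total state income tax: R$1,398.00 + R$1,233.00 = R$2,631.00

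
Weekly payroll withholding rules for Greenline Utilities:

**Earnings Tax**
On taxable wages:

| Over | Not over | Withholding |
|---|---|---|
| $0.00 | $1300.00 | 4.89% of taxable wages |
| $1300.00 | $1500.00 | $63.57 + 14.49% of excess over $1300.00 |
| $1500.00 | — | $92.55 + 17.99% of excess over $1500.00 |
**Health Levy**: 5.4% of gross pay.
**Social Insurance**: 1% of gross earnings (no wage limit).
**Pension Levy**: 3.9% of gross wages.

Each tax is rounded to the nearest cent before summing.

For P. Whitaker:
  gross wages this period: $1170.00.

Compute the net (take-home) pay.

$992.28

Earnings Tax: taxable = $1170.00
  4.89% × $1170.00 = $57.21
Health Levy: 5.4% × $1170.00 = $63.18
Social Insurance: 1% × $1170.00 = $11.70
Pension Levy: 3.9% × $1170.00 = $45.63
Total withheld: $57.21 + $63.18 + $11.70 + $45.63 = $177.72
Net pay: $1170.00 − $177.72 = $992.28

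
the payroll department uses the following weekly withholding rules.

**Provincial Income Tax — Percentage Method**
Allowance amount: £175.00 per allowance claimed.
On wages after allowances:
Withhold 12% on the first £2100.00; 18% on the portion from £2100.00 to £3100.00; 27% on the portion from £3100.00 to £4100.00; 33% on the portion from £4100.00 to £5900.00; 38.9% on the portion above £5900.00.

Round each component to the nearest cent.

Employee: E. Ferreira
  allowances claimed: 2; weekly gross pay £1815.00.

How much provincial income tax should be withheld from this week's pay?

£175.80

Provincial Income Tax: taxable = £1815.00 − 2×£175.00 = £1465.00
  12% × £1465.00 = £175.80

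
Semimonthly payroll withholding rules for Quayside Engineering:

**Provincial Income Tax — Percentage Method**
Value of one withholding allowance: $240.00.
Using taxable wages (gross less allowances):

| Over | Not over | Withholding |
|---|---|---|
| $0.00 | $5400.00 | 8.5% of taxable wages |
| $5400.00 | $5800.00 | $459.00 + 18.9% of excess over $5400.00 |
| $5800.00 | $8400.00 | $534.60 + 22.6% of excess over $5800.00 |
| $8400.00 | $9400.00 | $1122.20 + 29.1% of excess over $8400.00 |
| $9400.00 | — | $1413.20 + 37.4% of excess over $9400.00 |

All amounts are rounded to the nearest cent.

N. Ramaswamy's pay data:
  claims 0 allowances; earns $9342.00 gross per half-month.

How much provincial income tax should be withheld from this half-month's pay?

$1396.32

Provincial Income Tax: taxable = $9342.00
  $1122.20 + 29.1% × ($9342.00 − $8400.00) = $1122.20 + 29.1% × $942.00 = $1396.32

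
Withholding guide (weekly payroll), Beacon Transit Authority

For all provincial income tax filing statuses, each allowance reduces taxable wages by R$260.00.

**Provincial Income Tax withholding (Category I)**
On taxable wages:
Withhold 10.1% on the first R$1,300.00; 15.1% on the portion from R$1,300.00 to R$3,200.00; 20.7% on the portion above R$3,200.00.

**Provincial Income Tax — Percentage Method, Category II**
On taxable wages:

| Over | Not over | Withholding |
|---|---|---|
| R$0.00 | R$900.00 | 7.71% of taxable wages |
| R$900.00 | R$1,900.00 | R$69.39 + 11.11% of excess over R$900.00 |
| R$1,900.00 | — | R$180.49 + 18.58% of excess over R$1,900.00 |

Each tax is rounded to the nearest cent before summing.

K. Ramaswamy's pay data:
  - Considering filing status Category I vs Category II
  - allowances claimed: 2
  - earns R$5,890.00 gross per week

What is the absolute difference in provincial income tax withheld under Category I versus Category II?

Provincial Income Tax (Category I): taxable = R$5,890.00 − 2×R$260.00 = R$5,370.00
  R$418.20 + 20.7% × (R$5,370.00 − R$3,200.00) = R$418.20 + 20.7% × R$2,170.00 = R$867.39
Provincial Income Tax (Category II): taxable = R$5,890.00 − 2×R$260.00 = R$5,370.00
  R$180.49 + 18.58% × (R$5,370.00 − R$1,900.00) = R$180.49 + 18.58% × R$3,470.00 = R$825.22
Difference: |R$867.39 − R$825.22| = R$42.17 (higher under Category I)

R$42.17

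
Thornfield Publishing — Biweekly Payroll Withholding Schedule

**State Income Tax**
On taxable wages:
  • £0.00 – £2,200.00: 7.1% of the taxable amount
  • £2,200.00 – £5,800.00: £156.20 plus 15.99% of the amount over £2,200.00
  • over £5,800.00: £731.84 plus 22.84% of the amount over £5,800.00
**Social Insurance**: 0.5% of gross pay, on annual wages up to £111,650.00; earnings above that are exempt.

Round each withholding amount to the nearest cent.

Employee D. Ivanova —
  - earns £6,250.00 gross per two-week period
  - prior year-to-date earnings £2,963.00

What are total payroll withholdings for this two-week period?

State Income Tax: taxable = £6,250.00
  £731.84 + 22.84% × (£6,250.00 − £5,800.00) = £731.84 + 22.84% × £450.00 = £834.62
Social Insurance: 0.5% × £6,250.00 = £31.25
Total: £834.62 + £31.25 = £865.87

£865.87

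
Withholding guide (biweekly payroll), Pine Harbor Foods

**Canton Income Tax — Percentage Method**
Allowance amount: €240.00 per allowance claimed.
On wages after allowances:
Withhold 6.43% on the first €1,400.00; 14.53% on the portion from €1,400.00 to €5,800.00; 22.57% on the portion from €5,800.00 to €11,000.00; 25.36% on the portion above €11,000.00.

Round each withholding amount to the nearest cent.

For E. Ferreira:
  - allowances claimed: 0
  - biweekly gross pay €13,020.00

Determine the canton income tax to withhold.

€2,415.25

Canton Income Tax: taxable = €13,020.00
  €1,902.98 + 25.36% × (€13,020.00 − €11,000.00) = €1,902.98 + 25.36% × €2,020.00 = €2,415.25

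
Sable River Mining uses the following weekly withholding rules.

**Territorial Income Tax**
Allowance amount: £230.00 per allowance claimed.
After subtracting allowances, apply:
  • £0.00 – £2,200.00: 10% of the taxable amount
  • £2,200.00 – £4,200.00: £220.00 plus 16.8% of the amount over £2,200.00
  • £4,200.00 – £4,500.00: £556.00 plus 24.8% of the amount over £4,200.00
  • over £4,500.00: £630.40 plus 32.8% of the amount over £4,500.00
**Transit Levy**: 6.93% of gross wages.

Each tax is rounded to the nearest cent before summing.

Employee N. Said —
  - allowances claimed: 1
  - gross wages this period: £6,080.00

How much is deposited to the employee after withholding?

Territorial Income Tax: taxable = £6,080.00 − 1×£230.00 = £5,850.00
  £630.40 + 32.8% × (£5,850.00 − £4,500.00) = £630.40 + 32.8% × £1,350.00 = £1,073.20
Transit Levy: 6.93% × £6,080.00 = £421.34
Total withheld: £1,073.20 + £421.34 = £1,494.54
Net pay: £6,080.00 − £1,494.54 = £4,585.46

£4,585.46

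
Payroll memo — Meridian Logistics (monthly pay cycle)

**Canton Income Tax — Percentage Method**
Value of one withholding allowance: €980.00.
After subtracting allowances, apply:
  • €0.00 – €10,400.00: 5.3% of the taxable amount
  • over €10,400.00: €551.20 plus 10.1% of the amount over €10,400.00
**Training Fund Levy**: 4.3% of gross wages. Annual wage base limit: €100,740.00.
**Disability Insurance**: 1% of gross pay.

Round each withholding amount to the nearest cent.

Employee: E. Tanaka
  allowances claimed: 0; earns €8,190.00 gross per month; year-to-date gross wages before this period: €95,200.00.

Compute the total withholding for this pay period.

€754.19

Canton Income Tax: taxable = €8,190.00
  5.3% × €8,190.00 = €434.07
Training Fund Levy: cap €100,740.00 − YTD €95,200.00 = €5,540.00 subject; 4.3% × €5,540.00 = €238.22
Disability Insurance: 1% × €8,190.00 = €81.90
Total: €434.07 + €238.22 + €81.90 = €754.19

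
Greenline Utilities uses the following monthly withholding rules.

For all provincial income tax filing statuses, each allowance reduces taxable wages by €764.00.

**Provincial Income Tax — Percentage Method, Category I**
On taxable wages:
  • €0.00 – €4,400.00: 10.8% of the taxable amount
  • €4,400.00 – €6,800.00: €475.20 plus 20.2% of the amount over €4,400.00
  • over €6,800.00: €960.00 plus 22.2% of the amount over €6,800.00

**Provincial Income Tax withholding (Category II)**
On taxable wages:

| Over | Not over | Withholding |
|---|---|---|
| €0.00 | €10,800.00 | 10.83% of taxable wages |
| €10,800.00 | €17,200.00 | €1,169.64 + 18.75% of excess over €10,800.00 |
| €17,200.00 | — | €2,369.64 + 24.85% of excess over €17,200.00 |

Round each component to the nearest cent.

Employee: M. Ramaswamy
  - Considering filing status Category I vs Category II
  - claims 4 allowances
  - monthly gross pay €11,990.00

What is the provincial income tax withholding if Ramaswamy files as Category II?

€967.55

Provincial Income Tax (Category II): taxable = €11,990.00 − 4×€764.00 = €8,934.00
  10.83% × €8,934.00 = €967.55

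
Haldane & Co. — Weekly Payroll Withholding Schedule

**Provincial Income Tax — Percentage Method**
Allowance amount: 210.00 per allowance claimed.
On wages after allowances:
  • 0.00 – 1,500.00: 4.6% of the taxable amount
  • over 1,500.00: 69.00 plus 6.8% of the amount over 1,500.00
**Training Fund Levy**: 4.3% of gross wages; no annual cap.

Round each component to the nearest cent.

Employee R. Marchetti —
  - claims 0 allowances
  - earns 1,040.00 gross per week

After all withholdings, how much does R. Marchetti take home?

947.44

Provincial Income Tax: taxable = 1,040.00
  4.6% × 1,040.00 = 47.84
Training Fund Levy: 4.3% × 1,040.00 = 44.72
Total withheld: 47.84 + 44.72 = 92.56
Net pay: 1,040.00 − 92.56 = 947.44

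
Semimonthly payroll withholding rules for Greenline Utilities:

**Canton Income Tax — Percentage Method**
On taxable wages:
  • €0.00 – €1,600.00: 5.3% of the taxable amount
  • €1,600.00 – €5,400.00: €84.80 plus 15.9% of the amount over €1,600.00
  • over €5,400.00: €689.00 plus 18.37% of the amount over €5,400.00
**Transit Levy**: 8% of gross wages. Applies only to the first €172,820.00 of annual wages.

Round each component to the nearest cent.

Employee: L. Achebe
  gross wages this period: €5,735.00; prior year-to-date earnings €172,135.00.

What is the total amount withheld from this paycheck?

€805.34

Canton Income Tax: taxable = €5,735.00
  €689.00 + 18.37% × (€5,735.00 − €5,400.00) = €689.00 + 18.37% × €335.00 = €750.54
Transit Levy: cap €172,820.00 − YTD €172,135.00 = €685.00 subject; 8% × €685.00 = €54.80
Total: €750.54 + €54.80 = €805.34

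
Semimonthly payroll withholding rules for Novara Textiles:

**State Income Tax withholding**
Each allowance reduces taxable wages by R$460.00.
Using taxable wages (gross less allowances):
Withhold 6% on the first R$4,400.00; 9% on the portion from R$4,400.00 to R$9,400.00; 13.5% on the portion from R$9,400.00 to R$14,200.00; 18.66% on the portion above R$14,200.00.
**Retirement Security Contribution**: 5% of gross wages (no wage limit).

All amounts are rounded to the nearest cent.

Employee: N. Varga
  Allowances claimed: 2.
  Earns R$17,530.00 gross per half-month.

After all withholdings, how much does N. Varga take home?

State Income Tax: taxable = R$17,530.00 − 2×R$460.00 = R$16,610.00
  R$1,362.00 + 18.66% × (R$16,610.00 − R$14,200.00) = R$1,362.00 + 18.66% × R$2,410.00 = R$1,811.71
Retirement Security Contribution: 5% × R$17,530.00 = R$876.50
Total withheld: R$1,811.71 + R$876.50 = R$2,688.21
Net pay: R$17,530.00 − R$2,688.21 = R$14,841.79

R$14,841.79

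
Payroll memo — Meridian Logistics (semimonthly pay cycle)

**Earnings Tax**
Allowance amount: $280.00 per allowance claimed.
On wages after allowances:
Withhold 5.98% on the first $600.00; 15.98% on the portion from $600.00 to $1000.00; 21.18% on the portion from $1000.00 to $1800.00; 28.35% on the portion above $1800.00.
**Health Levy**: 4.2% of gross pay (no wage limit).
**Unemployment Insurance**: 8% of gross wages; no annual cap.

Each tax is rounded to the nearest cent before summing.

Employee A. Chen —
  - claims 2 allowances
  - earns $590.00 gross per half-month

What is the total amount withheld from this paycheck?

$73.77

Earnings Tax: taxable = $590.00 − 2×$280.00 = $30.00
  5.98% × $30.00 = $1.79
Health Levy: 4.2% × $590.00 = $24.78
Unemployment Insurance: 8% × $590.00 = $47.20
Total: $1.79 + $24.78 + $47.20 = $73.77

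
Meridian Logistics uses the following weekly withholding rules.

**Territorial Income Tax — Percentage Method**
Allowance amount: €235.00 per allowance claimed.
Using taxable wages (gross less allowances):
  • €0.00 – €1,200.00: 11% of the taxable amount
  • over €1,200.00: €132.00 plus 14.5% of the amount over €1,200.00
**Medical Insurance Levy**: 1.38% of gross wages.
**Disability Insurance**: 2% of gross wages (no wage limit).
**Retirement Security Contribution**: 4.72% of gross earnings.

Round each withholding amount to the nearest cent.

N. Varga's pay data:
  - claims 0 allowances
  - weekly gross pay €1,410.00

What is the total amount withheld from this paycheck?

Territorial Income Tax: taxable = €1,410.00
  €132.00 + 14.5% × (€1,410.00 − €1,200.00) = €132.00 + 14.5% × €210.00 = €162.45
Medical Insurance Levy: 1.38% × €1,410.00 = €19.46
Disability Insurance: 2% × €1,410.00 = €28.20
Retirement Security Contribution: 4.72% × €1,410.00 = €66.55
Total: €162.45 + €19.46 + €28.20 + €66.55 = €276.66

€276.66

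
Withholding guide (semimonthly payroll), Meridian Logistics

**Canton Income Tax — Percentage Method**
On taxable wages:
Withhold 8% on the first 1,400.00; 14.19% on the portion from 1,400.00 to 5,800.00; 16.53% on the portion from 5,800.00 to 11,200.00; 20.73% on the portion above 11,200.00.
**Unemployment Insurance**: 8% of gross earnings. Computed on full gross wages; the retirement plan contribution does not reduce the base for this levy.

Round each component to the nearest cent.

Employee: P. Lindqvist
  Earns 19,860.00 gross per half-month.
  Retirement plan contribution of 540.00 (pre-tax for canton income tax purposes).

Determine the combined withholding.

4,901.06

Canton Income Tax: taxable = 19,860.00 − 540.00 = 19,320.00
  1,628.98 + 20.73% × (19,320.00 − 11,200.00) = 1,628.98 + 20.73% × 8,120.00 = 3,312.26
Unemployment Insurance: 8% × 19,860.00 = 1,588.80
Total: 3,312.26 + 1,588.80 = 4,901.06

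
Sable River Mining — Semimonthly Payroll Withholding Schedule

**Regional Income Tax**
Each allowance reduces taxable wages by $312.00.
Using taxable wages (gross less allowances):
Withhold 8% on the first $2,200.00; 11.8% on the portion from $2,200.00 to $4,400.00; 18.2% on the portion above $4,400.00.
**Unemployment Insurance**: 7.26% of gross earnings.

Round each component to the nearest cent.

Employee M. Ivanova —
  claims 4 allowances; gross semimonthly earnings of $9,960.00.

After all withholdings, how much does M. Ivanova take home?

Regional Income Tax: taxable = $9,960.00 − 4×$312.00 = $8,712.00
  $435.60 + 18.2% × ($8,712.00 − $4,400.00) = $435.60 + 18.2% × $4,312.00 = $1,220.38
Unemployment Insurance: 7.26% × $9,960.00 = $723.10
Total withheld: $1,220.38 + $723.10 = $1,943.48
Net pay: $9,960.00 − $1,943.48 = $8,016.52

$8,016.52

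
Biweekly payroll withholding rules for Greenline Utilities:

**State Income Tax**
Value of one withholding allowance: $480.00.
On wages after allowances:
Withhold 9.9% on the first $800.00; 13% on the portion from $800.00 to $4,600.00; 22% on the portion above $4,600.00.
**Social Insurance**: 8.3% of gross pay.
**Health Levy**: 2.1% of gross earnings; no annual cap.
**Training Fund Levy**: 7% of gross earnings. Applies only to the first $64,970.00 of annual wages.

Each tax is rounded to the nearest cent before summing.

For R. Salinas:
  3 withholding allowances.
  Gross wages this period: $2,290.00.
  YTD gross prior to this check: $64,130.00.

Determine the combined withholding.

State Income Tax: taxable = $2,290.00 − 3×$480.00 = $850.00
  $79.20 + 13% × ($850.00 − $800.00) = $79.20 + 13% × $50.00 = $85.70
Social Insurance: 8.3% × $2,290.00 = $190.07
Health Levy: 2.1% × $2,290.00 = $48.09
Training Fund Levy: cap $64,970.00 − YTD $64,130.00 = $840.00 subject; 7% × $840.00 = $58.80
Total: $85.70 + $190.07 + $48.09 + $58.80 = $382.66

$382.66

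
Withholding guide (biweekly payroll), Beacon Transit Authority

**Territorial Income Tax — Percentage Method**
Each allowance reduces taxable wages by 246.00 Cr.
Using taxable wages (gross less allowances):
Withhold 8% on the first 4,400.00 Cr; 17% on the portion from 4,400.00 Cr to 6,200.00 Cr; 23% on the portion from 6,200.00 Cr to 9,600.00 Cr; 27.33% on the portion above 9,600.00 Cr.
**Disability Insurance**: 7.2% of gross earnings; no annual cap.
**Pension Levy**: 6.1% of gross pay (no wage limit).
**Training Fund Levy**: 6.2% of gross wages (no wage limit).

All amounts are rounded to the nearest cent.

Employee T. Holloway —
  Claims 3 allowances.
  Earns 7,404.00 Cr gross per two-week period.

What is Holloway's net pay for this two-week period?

5,195.04 Cr

Territorial Income Tax: taxable = 7,404.00 Cr − 3×246.00 Cr = 6,666.00 Cr
  658.00 Cr + 23% × (6,666.00 Cr − 6,200.00 Cr) = 658.00 Cr + 23% × 466.00 Cr = 765.18 Cr
Disability Insurance: 7.2% × 7,404.00 Cr = 533.09 Cr
Pension Levy: 6.1% × 7,404.00 Cr = 451.64 Cr
Training Fund Levy: 6.2% × 7,404.00 Cr = 459.05 Cr
Total withheld: 765.18 Cr + 533.09 Cr + 451.64 Cr + 459.05 Cr = 2,208.96 Cr
Net pay: 7,404.00 Cr − 2,208.96 Cr = 5,195.04 Cr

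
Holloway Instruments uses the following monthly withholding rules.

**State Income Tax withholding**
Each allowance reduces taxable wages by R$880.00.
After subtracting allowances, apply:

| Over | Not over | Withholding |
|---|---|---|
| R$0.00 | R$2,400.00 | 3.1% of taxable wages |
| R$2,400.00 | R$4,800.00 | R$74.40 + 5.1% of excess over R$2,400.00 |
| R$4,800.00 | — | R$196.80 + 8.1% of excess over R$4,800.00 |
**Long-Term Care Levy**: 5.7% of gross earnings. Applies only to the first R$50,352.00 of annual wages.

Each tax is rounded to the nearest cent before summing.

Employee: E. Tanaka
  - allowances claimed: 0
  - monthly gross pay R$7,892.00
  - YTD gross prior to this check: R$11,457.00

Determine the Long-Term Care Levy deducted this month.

Long-Term Care Levy: 5.7% × R$7,892.00 = R$449.84

R$449.84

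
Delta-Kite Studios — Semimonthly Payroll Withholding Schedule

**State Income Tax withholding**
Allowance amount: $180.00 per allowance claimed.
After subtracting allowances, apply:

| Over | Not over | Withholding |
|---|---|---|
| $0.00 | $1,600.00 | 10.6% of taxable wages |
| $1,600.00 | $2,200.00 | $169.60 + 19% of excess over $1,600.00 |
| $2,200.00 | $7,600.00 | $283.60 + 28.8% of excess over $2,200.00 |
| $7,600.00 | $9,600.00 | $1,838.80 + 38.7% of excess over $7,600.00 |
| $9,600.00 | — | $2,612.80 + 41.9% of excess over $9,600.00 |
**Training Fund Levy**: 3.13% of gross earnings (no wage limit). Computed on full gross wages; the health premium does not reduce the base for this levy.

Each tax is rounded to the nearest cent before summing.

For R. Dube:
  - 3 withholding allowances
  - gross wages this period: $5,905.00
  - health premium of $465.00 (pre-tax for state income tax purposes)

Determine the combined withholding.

State Income Tax: taxable = $5,905.00 − $465.00 − 3×$180.00 = $4,900.00
  $283.60 + 28.8% × ($4,900.00 − $2,200.00) = $283.60 + 28.8% × $2,700.00 = $1,061.20
Training Fund Levy: 3.13% × $5,905.00 = $184.83
Total: $1,061.20 + $184.83 = $1,246.03

$1,246.03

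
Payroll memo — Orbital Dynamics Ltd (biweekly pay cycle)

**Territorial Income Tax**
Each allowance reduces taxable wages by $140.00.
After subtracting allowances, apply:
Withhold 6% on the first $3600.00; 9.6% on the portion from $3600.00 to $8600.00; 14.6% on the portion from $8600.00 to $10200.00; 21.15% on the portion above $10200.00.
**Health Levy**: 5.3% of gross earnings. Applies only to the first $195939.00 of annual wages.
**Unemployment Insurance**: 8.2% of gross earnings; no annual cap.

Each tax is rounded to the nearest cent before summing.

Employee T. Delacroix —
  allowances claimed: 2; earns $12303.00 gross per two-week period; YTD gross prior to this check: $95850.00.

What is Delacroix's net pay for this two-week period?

Territorial Income Tax: taxable = $12303.00 − 2×$140.00 = $12023.00
  $929.60 + 21.15% × ($12023.00 − $10200.00) = $929.60 + 21.15% × $1823.00 = $1315.16
Health Levy: 5.3% × $12303.00 = $652.06
Unemployment Insurance: 8.2% × $12303.00 = $1008.85
Total withheld: $1315.16 + $652.06 + $1008.85 = $2976.07
Net pay: $12303.00 − $2976.07 = $9326.93

$9326.93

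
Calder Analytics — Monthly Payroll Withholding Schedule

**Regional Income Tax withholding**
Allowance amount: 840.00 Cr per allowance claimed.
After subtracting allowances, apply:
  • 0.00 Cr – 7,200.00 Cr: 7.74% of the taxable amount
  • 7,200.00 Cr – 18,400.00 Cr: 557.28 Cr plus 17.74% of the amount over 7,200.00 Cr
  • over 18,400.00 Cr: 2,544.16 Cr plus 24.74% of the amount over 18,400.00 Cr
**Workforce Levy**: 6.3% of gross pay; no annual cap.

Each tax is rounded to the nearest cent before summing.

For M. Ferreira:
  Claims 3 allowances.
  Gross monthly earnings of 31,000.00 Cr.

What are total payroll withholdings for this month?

Regional Income Tax: taxable = 31,000.00 Cr − 3×840.00 Cr = 28,480.00 Cr
  2,544.16 Cr + 24.74% × (28,480.00 Cr − 18,400.00 Cr) = 2,544.16 Cr + 24.74% × 10,080.00 Cr = 5,037.95 Cr
Workforce Levy: 6.3% × 31,000.00 Cr = 1,953.00 Cr
Total: 5,037.95 Cr + 1,953.00 Cr = 6,990.95 Cr

6,990.95 Cr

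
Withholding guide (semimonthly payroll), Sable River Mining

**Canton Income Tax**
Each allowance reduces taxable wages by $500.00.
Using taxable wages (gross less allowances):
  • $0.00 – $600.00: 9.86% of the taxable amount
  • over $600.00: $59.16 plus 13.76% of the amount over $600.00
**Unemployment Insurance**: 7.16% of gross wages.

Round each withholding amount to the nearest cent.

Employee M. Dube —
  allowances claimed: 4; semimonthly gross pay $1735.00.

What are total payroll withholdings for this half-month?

$124.23

Canton Income Tax: taxable = $1735.00 − 4×$500.00 = $-265.00
  Taxable ≤ 0 → $0.00
Unemployment Insurance: 7.16% × $1735.00 = $124.23
Total: $0.00 + $124.23 = $124.23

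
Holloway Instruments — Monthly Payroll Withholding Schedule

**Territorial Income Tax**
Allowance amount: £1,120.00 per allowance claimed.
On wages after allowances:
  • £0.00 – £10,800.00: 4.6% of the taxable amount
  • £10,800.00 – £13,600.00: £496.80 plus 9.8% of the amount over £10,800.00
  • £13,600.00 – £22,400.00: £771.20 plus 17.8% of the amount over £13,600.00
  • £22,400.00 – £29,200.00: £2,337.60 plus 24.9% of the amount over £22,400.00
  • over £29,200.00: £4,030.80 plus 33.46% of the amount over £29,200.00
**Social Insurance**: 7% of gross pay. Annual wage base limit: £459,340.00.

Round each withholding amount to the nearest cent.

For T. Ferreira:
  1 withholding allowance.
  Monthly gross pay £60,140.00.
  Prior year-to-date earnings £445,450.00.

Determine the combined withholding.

Territorial Income Tax: taxable = £60,140.00 − 1×£1,120.00 = £59,020.00
  £4,030.80 + 33.46% × (£59,020.00 − £29,200.00) = £4,030.80 + 33.46% × £29,820.00 = £14,008.57
Social Insurance: cap £459,340.00 − YTD £445,450.00 = £13,890.00 subject; 7% × £13,890.00 = £972.30
Total: £14,008.57 + £972.30 = £14,980.87

£14,980.87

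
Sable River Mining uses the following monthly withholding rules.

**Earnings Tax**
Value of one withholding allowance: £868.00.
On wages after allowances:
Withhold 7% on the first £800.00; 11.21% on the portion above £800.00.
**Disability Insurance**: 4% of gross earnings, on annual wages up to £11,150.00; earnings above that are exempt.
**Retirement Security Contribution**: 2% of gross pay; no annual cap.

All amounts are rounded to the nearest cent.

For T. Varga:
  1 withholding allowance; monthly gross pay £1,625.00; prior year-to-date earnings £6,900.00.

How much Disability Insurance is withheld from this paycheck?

£65.00

Disability Insurance: 4% × £1,625.00 = £65.00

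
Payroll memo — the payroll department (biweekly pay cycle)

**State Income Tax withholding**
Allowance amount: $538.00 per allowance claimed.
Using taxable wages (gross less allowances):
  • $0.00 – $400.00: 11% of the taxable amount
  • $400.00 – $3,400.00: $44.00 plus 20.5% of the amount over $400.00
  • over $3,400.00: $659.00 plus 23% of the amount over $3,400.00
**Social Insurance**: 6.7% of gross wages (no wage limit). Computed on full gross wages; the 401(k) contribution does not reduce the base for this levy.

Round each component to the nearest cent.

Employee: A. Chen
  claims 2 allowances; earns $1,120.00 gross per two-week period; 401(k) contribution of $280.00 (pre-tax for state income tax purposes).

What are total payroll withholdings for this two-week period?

State Income Tax: taxable = $1,120.00 − $280.00 − 2×$538.00 = $-236.00
  Taxable ≤ 0 → $0.00
Social Insurance: 6.7% × $1,120.00 = $75.04
Total: $0.00 + $75.04 = $75.04

$75.04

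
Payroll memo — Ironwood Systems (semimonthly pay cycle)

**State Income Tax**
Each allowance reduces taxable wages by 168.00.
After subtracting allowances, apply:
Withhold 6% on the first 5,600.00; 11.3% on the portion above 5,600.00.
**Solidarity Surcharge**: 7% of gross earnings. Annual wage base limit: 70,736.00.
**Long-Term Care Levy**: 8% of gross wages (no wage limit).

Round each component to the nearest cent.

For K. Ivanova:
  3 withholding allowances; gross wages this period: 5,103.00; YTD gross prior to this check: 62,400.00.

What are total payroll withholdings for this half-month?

1,041.39

State Income Tax: taxable = 5,103.00 − 3×168.00 = 4,599.00
  6% × 4,599.00 = 275.94
Solidarity Surcharge: 7% × 5,103.00 = 357.21
Long-Term Care Levy: 8% × 5,103.00 = 408.24
Total: 275.94 + 357.21 + 408.24 = 1,041.39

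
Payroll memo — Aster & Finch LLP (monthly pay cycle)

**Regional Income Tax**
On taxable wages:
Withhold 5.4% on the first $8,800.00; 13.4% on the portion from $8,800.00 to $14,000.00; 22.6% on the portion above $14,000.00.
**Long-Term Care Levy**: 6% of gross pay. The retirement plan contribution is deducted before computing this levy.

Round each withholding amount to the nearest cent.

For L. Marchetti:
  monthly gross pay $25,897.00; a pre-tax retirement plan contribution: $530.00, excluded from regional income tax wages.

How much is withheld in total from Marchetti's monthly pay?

Regional Income Tax: taxable = $25,897.00 − $530.00 = $25,367.00
  $1,172.00 + 22.6% × ($25,367.00 − $14,000.00) = $1,172.00 + 22.6% × $11,367.00 = $3,740.94
Long-Term Care Levy: 6% × $25,367.00 = $1,522.02
Total: $3,740.94 + $1,522.02 = $5,262.96

$5,262.96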